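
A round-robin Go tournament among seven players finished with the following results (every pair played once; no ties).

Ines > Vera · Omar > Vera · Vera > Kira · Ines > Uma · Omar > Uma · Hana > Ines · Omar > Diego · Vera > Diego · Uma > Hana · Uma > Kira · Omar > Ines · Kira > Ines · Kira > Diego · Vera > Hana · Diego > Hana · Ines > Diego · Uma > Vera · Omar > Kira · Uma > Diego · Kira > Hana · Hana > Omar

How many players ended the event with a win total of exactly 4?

1

Win totals: Vera 3, Hana 2, Ines 3, Omar 5, Kira 3, Uma 4, Diego 1.
Exactly 4: Uma — 1 player.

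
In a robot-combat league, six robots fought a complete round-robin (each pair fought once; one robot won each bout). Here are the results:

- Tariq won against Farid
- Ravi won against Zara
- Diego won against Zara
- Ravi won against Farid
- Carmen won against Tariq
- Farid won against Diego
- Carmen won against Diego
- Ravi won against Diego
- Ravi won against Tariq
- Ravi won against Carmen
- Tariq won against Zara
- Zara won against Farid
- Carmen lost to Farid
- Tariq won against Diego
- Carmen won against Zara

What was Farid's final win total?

Farid's results: beat Diego, Carmen; lost to Tariq, Ravi, Zara.
That is 2 wins.

2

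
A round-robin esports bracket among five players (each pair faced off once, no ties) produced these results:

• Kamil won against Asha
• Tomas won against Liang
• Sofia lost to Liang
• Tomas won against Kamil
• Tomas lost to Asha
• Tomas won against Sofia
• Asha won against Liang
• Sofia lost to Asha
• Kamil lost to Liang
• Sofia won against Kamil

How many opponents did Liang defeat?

2

Liang's results: beat Kamil, Sofia; lost to Tomas, Asha.
That is 2 wins.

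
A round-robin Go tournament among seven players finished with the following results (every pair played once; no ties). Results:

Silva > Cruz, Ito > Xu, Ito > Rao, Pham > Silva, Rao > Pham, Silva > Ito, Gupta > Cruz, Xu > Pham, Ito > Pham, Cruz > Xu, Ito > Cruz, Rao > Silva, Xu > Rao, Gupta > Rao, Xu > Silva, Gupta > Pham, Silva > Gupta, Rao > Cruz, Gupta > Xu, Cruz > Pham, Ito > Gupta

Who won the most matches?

Win totals: Silva 3, Pham 1, Gupta 4, Rao 3, Cruz 2, Ito 5, Xu 3.
Ito leads with 5 wins (next highest: 4).

Ito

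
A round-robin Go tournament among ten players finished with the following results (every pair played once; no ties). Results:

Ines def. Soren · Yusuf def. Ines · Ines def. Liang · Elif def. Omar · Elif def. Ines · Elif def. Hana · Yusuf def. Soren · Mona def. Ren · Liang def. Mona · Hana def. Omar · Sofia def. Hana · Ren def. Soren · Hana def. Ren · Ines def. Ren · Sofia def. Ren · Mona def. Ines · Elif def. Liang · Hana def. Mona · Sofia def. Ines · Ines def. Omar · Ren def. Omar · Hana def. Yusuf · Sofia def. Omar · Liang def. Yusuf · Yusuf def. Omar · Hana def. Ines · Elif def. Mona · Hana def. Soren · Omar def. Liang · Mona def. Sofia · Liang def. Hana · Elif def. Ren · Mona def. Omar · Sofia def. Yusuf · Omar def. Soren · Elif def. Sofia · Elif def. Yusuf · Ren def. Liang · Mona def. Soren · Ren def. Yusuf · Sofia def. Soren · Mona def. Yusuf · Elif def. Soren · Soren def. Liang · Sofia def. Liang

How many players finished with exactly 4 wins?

Win totals: Mona 6, Ines 4, Hana 6, Sofia 7, Omar 2, Elif 9, Liang 3, Soren 1, Ren 4, Yusuf 3.
Exactly 4: Ines, Ren — 2 players.

2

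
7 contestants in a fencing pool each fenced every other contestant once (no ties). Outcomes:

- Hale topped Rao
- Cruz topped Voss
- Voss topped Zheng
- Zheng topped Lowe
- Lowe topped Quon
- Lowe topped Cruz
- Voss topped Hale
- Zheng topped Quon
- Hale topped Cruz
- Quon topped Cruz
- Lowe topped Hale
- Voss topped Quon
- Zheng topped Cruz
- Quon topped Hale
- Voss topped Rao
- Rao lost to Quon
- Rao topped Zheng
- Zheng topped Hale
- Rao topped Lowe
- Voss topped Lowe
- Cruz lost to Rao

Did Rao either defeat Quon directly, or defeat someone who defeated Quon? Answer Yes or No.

Rao did not beat Quon directly.
Rao beat Zheng, Cruz, Lowe. Of those, Zheng beat Quon.

Yes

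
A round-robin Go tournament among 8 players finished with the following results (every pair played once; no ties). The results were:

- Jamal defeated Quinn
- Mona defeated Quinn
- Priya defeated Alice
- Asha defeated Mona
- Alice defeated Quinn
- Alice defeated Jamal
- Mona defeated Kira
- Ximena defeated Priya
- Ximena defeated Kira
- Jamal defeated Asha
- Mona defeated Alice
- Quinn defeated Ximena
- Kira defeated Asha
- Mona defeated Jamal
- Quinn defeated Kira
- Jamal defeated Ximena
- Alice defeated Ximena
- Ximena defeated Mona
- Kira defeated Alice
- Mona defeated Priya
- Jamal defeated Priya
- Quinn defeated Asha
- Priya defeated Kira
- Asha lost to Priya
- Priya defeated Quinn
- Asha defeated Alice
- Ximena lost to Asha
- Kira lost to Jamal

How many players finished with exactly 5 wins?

2

Win totals: Priya 4, Quinn 3, Alice 3, Asha 3, Kira 2, Jamal 5, Mona 5, Ximena 3.
Exactly 5: Jamal, Mona — 2 players.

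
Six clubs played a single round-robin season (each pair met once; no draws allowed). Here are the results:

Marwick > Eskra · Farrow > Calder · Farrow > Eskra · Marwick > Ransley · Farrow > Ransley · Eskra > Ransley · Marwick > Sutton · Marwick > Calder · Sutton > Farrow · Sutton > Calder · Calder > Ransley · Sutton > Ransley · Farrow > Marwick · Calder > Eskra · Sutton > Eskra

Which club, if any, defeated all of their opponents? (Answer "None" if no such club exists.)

Highest win total is Sutton with 4 (out of 5 possible).
Sutton lost to Marwick, so no club went undefeated.

None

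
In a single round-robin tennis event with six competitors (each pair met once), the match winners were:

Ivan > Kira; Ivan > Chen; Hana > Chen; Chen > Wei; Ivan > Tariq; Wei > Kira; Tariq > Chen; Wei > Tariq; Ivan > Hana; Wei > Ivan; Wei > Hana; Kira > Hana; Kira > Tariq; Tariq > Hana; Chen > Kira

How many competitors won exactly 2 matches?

3

Win totals: Hana 1, Chen 2, Wei 4, Ivan 4, Kira 2, Tariq 2.
Exactly 2: Chen, Kira, Tariq — 3 competitors.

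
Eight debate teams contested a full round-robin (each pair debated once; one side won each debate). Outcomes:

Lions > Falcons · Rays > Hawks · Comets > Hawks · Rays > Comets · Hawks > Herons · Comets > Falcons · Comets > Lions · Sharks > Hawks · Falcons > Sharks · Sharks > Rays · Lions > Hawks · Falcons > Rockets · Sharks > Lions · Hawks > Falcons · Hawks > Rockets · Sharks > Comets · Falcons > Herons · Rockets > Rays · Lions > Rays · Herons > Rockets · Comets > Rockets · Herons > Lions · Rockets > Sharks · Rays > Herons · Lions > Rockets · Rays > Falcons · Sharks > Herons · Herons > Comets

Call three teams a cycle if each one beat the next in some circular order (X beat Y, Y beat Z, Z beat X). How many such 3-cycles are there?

Win totals: Rockets 2, Sharks 5, Rays 4, Hawks 3, Lions 4, Comets 4, Falcons 3, Herons 3.
A team with w wins dominates both others in C(w,2) triples; summing gives 1 + 10 + 6 + 3 + 6 + 6 + 3 + 3 = 38 transitive triples.
Total triples C(8,3) = 56, so cyclic triples = 56 − 38 = 18.

18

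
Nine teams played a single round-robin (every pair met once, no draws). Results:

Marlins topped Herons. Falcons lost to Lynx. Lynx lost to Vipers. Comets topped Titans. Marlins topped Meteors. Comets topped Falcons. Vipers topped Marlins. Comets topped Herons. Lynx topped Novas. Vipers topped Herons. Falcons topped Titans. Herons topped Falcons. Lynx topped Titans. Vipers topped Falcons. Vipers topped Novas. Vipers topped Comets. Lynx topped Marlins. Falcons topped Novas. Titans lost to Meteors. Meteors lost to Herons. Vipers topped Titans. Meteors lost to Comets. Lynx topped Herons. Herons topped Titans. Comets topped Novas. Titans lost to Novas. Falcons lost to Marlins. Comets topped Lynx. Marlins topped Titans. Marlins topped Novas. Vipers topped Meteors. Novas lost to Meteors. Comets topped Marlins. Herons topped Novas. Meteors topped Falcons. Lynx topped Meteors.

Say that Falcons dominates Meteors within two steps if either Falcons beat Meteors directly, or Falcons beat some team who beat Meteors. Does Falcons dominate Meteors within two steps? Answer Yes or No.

Falcons did not beat Meteors directly.
Falcons beat Novas, Titans, but each of them lost to Meteors. No two-step path.

No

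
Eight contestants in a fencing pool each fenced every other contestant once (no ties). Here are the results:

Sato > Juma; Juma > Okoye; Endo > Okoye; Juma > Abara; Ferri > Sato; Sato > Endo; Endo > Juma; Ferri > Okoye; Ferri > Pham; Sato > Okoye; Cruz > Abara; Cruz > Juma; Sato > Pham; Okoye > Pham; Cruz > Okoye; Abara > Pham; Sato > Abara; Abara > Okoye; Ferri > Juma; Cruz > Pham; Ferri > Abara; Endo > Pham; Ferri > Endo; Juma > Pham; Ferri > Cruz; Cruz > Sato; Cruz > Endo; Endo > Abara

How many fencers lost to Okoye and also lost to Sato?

1

Okoye beat: Pham.
Sato beat: Abara, Endo, Juma, Okoye, Pham.
Both beat: Pham — 1.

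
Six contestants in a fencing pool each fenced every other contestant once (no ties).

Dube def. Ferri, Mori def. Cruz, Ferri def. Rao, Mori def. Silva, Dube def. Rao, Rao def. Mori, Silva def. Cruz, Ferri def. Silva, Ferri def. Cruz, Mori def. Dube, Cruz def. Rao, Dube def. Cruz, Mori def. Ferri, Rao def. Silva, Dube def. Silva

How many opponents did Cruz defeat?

Cruz's results: beat Rao; lost to Dube, Mori, Silva, Ferri.
That is 1 win.

1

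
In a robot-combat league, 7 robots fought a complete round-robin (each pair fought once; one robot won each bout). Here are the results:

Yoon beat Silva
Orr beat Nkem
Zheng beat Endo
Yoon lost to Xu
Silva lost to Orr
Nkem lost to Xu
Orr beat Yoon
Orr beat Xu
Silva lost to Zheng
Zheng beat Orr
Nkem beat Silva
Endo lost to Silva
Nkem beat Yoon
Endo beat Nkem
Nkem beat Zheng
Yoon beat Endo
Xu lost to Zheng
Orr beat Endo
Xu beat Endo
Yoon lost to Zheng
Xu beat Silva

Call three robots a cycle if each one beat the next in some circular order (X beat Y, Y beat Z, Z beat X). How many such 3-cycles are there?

Win totals: Endo 1, Orr 5, Nkem 3, Yoon 2, Silva 1, Xu 4, Zheng 5.
A robot with w wins dominates both others in C(w,2) triples; summing gives 0 + 10 + 3 + 1 + 0 + 6 + 10 = 30 transitive triples.
Total triples C(7,3) = 35, so cyclic triples = 35 − 30 = 5.

5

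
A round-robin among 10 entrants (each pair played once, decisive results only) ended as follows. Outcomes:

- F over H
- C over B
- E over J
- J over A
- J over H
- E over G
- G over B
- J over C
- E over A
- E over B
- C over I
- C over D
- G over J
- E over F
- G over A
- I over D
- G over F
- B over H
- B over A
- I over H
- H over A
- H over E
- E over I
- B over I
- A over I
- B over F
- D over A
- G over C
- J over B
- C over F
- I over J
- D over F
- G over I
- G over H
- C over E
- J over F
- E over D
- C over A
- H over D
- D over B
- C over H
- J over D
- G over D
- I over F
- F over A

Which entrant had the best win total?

Win totals: A 1, B 4, C 7, D 3, E 7, F 2, G 8, H 3, I 4, J 6.
G leads with 8 wins (next highest: 7).

G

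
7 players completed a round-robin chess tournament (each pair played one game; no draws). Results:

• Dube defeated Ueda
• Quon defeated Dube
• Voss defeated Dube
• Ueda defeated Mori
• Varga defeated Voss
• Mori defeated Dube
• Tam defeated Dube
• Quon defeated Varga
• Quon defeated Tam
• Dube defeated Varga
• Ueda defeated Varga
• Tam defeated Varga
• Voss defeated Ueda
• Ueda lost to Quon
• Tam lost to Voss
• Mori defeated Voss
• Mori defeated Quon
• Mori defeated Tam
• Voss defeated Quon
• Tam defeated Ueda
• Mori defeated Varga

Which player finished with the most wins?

Mori

Win totals: Mori 5, Tam 3, Dube 2, Varga 1, Quon 4, Voss 4, Ueda 2.
Mori leads with 5 wins (next highest: 4).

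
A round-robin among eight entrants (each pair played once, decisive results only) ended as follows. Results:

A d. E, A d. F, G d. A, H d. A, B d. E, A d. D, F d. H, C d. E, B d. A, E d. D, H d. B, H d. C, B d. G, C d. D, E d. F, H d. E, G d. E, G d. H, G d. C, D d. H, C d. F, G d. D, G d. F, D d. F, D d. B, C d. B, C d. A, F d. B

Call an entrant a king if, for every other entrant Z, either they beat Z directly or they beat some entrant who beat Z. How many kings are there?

5

A cannot reach C, G in two steps.
B reaches everyone (king).
C reaches everyone (king).
D reaches everyone (king).
E cannot reach A, C, G in two steps.
F cannot reach D in two steps.
G reaches everyone (king).
H reaches everyone (king).
Kings: B, C, D, G, H — 5.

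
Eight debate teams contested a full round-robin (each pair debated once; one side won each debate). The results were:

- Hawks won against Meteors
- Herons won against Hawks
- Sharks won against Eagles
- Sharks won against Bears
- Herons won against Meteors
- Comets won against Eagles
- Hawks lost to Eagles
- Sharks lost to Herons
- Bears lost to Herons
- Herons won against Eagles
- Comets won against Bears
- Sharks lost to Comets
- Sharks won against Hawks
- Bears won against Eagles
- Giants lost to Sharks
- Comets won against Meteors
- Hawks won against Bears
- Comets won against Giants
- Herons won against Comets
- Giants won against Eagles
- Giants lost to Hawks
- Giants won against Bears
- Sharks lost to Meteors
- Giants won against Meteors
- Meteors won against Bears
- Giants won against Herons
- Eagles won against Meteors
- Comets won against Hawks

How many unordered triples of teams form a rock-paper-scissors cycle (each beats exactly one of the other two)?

9

Win totals: Comets 6, Herons 6, Bears 1, Hawks 3, Sharks 4, Meteors 2, Giants 4, Eagles 2.
A team with w wins dominates both others in C(w,2) triples; summing gives 15 + 15 + 0 + 3 + 6 + 1 + 6 + 1 = 47 transitive triples.
Total triples C(8,3) = 56, so cyclic triples = 56 − 47 = 9.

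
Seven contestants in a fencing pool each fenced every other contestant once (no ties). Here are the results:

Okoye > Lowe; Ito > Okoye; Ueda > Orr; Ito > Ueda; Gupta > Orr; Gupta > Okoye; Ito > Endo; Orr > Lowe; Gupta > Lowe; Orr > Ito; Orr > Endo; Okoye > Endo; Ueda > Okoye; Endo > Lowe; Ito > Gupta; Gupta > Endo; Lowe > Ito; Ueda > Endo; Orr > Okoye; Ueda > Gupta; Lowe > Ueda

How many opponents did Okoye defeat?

Okoye's results: beat Lowe, Endo; lost to Ueda, Ito, Gupta, Orr.
That is 2 wins.

2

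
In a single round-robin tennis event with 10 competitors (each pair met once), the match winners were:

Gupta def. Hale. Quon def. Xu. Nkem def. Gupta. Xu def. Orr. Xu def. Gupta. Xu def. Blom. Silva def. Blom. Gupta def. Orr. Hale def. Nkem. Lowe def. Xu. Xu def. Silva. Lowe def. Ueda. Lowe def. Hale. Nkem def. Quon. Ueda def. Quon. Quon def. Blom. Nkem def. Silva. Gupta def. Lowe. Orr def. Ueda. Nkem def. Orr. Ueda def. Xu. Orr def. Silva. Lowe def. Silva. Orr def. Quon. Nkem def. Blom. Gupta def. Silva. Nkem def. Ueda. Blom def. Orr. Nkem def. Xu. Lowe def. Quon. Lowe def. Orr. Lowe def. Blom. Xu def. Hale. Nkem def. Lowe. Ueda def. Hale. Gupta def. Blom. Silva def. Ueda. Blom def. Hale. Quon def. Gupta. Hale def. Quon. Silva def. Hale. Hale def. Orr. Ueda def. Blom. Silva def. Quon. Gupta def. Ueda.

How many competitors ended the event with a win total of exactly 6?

1

Win totals: Silva 4, Nkem 8, Blom 2, Orr 3, Ueda 4, Xu 5, Lowe 7, Gupta 6, Hale 3, Quon 3.
Exactly 6: Gupta — 1 competitor.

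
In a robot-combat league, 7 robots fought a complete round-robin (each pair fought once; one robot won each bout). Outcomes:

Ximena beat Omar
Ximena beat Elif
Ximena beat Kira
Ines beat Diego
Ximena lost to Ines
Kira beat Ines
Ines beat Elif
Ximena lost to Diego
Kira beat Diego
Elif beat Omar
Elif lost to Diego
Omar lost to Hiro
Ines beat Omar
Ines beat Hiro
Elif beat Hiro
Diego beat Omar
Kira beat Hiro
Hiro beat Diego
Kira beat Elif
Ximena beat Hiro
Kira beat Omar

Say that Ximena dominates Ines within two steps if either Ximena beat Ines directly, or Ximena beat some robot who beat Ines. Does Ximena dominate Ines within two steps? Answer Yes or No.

Yes

Ximena did not beat Ines directly.
Ximena beat Kira, Hiro, Omar, Elif. Of those, Kira beat Ines.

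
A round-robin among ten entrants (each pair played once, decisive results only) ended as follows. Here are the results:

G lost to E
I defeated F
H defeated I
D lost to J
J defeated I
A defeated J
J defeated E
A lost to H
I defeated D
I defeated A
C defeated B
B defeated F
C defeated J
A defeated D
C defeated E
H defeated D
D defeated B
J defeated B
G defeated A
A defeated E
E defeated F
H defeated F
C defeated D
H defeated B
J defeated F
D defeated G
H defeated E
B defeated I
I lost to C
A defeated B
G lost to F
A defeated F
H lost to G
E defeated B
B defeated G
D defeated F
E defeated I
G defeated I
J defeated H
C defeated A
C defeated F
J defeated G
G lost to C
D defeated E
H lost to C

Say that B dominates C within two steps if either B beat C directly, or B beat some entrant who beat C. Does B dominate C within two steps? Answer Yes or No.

No

B did not beat C directly.
B beat F, G, I, but each of them lost to C. No two-step path.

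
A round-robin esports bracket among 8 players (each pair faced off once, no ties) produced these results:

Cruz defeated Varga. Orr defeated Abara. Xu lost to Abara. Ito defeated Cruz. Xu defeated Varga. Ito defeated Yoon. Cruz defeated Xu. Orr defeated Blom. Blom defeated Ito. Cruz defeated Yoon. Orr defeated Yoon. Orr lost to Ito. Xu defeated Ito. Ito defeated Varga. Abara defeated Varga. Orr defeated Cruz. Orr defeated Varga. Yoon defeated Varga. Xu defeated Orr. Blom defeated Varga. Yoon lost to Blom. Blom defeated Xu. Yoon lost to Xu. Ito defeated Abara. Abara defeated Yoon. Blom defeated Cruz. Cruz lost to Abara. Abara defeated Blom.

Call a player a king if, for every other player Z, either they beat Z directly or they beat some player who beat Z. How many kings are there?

5

Orr reaches everyone (king).
Xu reaches everyone (king).
Abara reaches everyone (king).
Cruz cannot reach Abara, Blom in two steps.
Ito reaches everyone (king).
Varga cannot reach Orr, Xu, Abara, Cruz, Ito, Yoon, Blom in two steps.
Yoon cannot reach Orr, Xu, Abara, Cruz, Ito, Blom in two steps.
Blom reaches everyone (king).
Kings: Orr, Xu, Abara, Ito, Blom — 5.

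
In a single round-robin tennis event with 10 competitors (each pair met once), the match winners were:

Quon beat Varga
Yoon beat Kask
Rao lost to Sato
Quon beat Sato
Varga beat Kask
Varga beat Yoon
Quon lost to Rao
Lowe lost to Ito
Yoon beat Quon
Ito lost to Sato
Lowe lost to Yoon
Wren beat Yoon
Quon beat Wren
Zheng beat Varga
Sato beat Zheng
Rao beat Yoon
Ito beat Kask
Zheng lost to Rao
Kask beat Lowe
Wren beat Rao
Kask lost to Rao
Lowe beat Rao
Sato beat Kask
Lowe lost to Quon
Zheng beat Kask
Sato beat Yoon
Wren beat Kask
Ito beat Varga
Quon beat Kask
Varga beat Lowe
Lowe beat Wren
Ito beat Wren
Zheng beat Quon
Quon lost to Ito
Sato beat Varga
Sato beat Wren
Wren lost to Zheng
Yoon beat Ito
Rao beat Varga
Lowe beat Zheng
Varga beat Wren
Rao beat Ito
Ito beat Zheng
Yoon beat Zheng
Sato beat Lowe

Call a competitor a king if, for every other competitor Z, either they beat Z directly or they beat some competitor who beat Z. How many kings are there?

5

Zheng cannot reach Ito in two steps.
Sato reaches everyone (king).
Wren cannot reach Sato in two steps.
Varga cannot reach Sato in two steps.
Lowe cannot reach Sato in two steps.
Kask cannot reach Sato, Varga, Quon, Yoon, Ito in two steps.
Rao reaches everyone (king).
Quon reaches everyone (king).
Yoon reaches everyone (king).
Ito reaches everyone (king).
Kings: Sato, Rao, Quon, Yoon, Ito — 5.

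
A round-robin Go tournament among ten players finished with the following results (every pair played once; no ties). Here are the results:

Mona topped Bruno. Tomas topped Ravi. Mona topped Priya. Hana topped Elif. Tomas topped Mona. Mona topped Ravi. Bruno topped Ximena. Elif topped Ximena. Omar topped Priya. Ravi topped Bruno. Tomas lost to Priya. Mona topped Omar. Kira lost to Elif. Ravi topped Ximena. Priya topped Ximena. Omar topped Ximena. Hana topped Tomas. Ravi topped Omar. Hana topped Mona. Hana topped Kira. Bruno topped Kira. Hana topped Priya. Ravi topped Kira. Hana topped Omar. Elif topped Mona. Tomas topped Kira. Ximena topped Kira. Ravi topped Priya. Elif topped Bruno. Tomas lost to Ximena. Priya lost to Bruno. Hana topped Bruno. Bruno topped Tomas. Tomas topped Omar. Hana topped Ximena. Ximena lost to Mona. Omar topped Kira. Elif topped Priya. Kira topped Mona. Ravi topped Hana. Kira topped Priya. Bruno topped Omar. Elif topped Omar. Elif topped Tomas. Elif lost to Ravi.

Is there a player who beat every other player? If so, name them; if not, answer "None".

Highest win total is Hana with 8 (out of 9 possible).
Hana lost to Ravi, so no player went undefeated.

None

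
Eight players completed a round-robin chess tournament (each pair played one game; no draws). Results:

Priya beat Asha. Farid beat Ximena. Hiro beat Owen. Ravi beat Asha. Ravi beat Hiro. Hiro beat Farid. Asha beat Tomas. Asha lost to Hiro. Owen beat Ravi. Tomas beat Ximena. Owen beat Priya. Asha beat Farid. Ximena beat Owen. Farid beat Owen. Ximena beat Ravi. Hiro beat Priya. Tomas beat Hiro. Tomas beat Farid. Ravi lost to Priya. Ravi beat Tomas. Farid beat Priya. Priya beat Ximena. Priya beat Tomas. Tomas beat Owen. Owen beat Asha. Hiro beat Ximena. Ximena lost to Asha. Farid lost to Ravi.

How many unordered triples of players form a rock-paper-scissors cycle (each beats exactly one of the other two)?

Win totals: Ximena 2, Priya 4, Farid 3, Tomas 4, Hiro 5, Ravi 4, Owen 3, Asha 3.
A player with w wins dominates both others in C(w,2) triples; summing gives 1 + 6 + 3 + 6 + 10 + 6 + 3 + 3 = 38 transitive triples.
Total triples C(8,3) = 56, so cyclic triples = 56 − 38 = 18.

18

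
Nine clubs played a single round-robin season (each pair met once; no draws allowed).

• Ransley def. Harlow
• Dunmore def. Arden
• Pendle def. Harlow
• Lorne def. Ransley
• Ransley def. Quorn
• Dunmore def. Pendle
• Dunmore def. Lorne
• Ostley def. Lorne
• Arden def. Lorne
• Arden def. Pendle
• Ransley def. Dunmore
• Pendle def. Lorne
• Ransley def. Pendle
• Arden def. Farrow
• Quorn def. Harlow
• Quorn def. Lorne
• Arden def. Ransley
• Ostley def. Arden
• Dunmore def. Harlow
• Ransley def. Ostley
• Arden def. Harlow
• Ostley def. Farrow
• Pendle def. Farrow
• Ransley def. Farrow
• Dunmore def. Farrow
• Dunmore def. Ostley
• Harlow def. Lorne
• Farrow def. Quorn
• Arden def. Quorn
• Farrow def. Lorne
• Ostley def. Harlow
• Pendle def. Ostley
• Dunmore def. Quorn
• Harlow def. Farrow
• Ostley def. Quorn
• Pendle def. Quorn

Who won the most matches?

Win totals: Lorne 1, Arden 6, Quorn 2, Pendle 5, Dunmore 7, Harlow 2, Ostley 5, Ransley 6, Farrow 2.
Dunmore leads with 7 wins (next highest: 6).

Dunmore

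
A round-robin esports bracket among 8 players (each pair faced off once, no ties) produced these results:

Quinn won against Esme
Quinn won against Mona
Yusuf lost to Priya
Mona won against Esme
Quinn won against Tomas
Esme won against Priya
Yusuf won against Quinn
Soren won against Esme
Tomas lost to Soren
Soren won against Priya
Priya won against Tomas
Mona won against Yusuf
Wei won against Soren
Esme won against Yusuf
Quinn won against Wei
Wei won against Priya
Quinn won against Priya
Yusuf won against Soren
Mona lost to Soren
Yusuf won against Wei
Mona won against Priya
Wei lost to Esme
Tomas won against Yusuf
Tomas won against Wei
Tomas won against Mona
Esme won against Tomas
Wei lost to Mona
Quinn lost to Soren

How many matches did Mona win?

Mona's results: beat Esme, Priya, Wei, Yusuf; lost to Quinn, Tomas, Soren.
That is 4 wins.

4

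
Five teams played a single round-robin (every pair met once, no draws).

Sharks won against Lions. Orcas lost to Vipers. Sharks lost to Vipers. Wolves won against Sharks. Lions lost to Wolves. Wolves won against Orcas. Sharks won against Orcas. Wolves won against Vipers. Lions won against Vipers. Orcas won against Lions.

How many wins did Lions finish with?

1

Lions' results: beat Vipers; lost to Sharks, Orcas, Wolves.
That is 1 win.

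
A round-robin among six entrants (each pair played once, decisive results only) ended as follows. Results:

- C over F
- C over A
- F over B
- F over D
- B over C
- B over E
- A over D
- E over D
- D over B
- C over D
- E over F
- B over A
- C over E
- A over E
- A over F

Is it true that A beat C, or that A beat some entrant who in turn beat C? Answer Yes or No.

A did not beat C directly.
A beat D, E, F, but each of them lost to C. No two-step path.

No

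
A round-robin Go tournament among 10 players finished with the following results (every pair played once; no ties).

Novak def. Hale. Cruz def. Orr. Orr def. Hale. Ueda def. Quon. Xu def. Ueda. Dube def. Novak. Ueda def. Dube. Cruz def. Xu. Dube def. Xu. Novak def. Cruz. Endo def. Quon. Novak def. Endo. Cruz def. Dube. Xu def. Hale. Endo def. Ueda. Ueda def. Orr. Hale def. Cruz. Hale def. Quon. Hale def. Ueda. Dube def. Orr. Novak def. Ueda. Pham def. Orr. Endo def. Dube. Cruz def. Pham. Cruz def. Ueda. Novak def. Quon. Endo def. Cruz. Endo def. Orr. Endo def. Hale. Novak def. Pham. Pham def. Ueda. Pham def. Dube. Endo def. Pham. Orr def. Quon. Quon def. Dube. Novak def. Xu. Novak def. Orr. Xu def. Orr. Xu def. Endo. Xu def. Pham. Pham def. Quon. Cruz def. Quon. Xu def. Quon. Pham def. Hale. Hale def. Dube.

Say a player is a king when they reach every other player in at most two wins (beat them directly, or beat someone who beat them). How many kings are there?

4

Hale cannot reach Endo in two steps.
Dube reaches everyone (king).
Pham cannot reach Endo in two steps.
Quon cannot reach Hale, Pham, Cruz, Endo, Ueda in two steps.
Cruz reaches everyone (king).
Xu cannot reach Novak in two steps.
Endo reaches everyone (king).
Novak reaches everyone (king).
Orr cannot reach Pham, Xu, Endo, Novak in two steps.
Ueda cannot reach Pham, Cruz, Endo in two steps.
Kings: Dube, Cruz, Endo, Novak — 4.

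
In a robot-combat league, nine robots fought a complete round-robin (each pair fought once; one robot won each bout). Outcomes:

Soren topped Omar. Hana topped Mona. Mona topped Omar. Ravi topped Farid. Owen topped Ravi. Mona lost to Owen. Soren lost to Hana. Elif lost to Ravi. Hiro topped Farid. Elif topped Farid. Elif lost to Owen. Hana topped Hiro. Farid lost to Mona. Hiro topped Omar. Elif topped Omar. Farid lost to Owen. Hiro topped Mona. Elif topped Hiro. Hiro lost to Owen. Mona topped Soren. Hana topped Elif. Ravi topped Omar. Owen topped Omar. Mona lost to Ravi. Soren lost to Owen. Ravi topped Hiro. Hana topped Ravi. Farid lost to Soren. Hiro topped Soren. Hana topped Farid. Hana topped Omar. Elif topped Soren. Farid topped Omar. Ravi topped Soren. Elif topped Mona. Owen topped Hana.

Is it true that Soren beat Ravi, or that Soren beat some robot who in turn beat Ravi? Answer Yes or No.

Soren did not beat Ravi directly.
Soren beat Omar, Farid, but each of them lost to Ravi. No two-step path.

No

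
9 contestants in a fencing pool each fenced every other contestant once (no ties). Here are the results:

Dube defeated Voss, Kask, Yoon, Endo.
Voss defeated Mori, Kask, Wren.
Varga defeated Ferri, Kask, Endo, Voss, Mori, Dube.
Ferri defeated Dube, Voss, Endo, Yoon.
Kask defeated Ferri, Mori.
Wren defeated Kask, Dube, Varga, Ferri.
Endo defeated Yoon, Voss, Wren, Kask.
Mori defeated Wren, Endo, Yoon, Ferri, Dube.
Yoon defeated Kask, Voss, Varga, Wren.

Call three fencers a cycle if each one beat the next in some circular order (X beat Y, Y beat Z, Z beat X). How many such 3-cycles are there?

25

Win totals: Dube 4, Varga 6, Wren 4, Endo 4, Ferri 4, Kask 2, Mori 5, Yoon 4, Voss 3.
A fencer with w wins dominates both others in C(w,2) triples; summing gives 6 + 15 + 6 + 6 + 6 + 1 + 10 + 6 + 3 = 59 transitive triples.
Total triples C(9,3) = 84, so cyclic triples = 84 − 59 = 25.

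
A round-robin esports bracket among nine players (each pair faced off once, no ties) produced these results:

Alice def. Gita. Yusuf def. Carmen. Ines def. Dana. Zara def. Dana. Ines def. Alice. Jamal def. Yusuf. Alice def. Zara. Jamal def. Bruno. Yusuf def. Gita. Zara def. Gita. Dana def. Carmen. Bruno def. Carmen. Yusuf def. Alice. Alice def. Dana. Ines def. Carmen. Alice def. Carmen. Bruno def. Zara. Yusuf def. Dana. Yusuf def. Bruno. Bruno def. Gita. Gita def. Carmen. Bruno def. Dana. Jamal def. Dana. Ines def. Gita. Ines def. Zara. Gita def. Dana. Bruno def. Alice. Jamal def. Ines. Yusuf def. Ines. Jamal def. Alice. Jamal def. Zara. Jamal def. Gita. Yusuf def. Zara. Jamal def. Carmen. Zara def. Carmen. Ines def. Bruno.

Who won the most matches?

Win totals: Ines 6, Dana 1, Zara 3, Carmen 0, Gita 2, Bruno 5, Alice 4, Jamal 8, Yusuf 7.
Jamal leads with 8 wins (next highest: 7).

Jamal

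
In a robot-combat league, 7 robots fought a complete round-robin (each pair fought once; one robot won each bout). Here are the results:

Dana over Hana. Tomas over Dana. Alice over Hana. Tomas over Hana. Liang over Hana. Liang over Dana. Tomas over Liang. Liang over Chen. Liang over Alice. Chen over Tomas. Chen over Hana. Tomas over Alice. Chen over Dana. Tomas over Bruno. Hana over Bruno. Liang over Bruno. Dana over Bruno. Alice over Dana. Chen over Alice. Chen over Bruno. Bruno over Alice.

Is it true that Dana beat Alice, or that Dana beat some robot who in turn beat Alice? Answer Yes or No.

Dana did not beat Alice directly.
Dana beat Hana, Bruno. Of those, Bruno beat Alice.

Yes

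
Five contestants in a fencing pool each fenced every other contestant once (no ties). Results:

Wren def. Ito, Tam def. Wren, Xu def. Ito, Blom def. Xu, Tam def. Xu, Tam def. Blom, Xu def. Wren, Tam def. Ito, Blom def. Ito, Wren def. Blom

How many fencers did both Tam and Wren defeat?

2

Tam beat: Blom, Xu, Ito, Wren.
Wren beat: Blom, Ito.
Both beat: Blom, Ito — 2.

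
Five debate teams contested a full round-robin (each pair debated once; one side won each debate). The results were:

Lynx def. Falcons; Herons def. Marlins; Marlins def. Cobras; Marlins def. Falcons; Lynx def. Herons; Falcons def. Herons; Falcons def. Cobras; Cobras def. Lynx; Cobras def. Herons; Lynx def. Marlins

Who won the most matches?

Win totals: Falcons 2, Marlins 2, Cobras 2, Herons 1, Lynx 3.
Lynx leads with 3 wins (next highest: 2).

Lynx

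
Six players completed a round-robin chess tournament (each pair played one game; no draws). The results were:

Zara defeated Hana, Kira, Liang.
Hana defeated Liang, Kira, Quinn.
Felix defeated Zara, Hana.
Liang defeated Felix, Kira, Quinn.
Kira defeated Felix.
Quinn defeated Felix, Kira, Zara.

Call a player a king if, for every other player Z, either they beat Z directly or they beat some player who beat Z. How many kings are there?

Hana reaches everyone (king).
Quinn reaches everyone (king).
Felix reaches everyone (king).
Zara reaches everyone (king).
Liang reaches everyone (king).
Kira cannot reach Quinn, Liang in two steps.
Kings: Hana, Quinn, Felix, Zara, Liang — 5.

5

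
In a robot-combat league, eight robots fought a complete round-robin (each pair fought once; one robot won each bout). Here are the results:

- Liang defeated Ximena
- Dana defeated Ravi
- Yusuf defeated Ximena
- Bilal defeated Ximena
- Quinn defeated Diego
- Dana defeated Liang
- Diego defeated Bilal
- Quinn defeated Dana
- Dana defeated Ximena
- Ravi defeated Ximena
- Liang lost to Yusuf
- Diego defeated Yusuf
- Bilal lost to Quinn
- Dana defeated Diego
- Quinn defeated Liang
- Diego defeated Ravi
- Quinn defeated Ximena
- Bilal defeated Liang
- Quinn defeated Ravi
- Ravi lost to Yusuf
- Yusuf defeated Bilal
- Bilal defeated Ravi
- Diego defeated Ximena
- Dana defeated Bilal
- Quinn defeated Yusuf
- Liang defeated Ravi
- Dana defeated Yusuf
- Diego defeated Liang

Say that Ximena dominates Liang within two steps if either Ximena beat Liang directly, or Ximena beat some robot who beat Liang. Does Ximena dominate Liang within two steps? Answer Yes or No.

Ximena did not beat Liang directly.
Ximena beat no one, so there is no intermediate robot.

No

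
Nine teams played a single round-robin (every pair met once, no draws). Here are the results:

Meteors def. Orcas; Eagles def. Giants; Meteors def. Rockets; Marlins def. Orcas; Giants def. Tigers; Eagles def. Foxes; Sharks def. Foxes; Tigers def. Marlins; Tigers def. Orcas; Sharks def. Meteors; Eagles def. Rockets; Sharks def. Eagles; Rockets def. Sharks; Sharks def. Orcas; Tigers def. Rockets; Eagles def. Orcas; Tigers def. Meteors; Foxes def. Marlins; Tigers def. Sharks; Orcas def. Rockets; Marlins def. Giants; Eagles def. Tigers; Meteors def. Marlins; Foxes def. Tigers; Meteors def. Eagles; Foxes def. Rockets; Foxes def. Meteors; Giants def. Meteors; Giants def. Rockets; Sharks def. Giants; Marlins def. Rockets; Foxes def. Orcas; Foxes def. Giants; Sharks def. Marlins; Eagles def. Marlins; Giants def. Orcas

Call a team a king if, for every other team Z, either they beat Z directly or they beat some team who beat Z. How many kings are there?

Rockets cannot reach Tigers in two steps.
Meteors reaches everyone (king).
Sharks reaches everyone (king).
Orcas cannot reach Meteors, Giants, Tigers, Eagles, Foxes, Marlins in two steps.
Giants cannot reach Foxes in two steps.
Tigers reaches everyone (king).
Eagles reaches everyone (king).
Foxes reaches everyone (king).
Marlins cannot reach Eagles, Foxes in two steps.
Kings: Meteors, Sharks, Tigers, Eagles, Foxes — 5.

5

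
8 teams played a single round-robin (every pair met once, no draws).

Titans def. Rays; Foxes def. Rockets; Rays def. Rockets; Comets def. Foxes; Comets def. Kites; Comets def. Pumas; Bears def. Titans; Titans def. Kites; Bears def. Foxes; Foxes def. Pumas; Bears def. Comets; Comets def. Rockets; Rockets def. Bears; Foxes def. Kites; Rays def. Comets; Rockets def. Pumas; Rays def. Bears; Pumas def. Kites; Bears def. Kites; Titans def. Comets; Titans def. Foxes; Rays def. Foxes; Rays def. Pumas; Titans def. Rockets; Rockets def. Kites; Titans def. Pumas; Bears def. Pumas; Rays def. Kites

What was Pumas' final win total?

Pumas' results: beat Kites; lost to Bears, Rockets, Titans, Foxes, Rays, Comets.
That is 1 win.

1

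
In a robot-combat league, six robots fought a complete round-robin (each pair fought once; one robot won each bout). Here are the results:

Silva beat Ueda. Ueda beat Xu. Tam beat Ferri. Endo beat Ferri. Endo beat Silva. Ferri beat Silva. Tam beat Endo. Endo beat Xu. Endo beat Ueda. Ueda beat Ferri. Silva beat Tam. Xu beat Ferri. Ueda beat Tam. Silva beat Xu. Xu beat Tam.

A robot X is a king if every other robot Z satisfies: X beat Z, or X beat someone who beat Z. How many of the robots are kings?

4

Xu cannot reach Ueda in two steps.
Silva reaches everyone (king).
Ferri cannot reach Endo in two steps.
Endo reaches everyone (king).
Ueda reaches everyone (king).
Tam reaches everyone (king).
Kings: Silva, Endo, Ueda, Tam — 4.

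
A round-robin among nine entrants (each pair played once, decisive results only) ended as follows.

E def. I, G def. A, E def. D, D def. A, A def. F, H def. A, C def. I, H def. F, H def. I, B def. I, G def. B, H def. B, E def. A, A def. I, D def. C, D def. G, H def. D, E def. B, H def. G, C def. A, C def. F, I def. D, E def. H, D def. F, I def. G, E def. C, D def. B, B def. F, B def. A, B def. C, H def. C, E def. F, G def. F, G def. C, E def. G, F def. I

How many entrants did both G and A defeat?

1

G beat: A, B, C, F.
A beat: F, I.
Both beat: F — 1.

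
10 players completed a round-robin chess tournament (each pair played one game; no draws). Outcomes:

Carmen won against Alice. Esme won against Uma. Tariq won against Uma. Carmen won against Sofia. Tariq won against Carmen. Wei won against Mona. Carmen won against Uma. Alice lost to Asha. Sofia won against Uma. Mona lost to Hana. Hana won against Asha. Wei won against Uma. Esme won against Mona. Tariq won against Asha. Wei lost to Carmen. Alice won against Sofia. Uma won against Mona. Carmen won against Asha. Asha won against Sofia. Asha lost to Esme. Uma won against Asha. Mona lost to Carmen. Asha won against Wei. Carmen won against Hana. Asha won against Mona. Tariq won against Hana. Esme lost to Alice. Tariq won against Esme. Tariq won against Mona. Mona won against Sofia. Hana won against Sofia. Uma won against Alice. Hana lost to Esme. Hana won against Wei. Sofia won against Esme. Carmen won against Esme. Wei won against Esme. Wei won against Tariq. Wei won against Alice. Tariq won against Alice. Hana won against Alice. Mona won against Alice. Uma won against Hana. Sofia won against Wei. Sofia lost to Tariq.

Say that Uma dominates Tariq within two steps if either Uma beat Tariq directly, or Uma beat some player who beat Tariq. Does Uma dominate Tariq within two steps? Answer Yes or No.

Uma did not beat Tariq directly.
Uma beat Mona, Hana, Alice, Asha, but each of them lost to Tariq. No two-step path.

No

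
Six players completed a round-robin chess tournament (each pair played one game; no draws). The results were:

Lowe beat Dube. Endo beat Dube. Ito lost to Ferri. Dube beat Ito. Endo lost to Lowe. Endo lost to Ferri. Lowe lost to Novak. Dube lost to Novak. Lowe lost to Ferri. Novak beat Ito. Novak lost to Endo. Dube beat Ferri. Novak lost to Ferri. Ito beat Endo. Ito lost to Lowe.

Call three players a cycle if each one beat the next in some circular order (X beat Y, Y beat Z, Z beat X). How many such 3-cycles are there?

6

Of the C(6,3) = 20 triples, the cyclic ones are: {Lowe, Ferri, Dube}; {Lowe, Novak, Endo}; {Ferri, Dube, Novak}; {Ferri, Dube, Endo}; {Dube, Ito, Endo}; {Ito, Novak, Endo}.
That is 6.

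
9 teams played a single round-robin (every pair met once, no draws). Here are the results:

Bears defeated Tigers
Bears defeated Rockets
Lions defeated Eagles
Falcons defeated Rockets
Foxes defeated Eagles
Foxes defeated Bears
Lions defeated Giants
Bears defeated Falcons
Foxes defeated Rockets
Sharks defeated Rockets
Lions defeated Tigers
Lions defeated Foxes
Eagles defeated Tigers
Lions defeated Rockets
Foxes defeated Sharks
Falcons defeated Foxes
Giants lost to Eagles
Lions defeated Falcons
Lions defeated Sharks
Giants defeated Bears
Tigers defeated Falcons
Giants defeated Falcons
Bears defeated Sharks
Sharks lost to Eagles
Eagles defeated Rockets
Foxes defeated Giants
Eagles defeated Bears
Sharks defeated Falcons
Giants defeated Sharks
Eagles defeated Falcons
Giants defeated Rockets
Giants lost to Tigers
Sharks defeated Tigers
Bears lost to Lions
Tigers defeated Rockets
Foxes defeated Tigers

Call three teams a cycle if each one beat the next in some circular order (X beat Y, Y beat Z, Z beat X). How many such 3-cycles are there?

Win totals: Giants 4, Rockets 0, Sharks 3, Bears 4, Eagles 6, Falcons 2, Lions 8, Foxes 6, Tigers 3.
A team with w wins dominates both others in C(w,2) triples; summing gives 6 + 0 + 3 + 6 + 15 + 1 + 28 + 15 + 3 = 77 transitive triples.
Total triples C(9,3) = 84, so cyclic triples = 84 − 77 = 7.

7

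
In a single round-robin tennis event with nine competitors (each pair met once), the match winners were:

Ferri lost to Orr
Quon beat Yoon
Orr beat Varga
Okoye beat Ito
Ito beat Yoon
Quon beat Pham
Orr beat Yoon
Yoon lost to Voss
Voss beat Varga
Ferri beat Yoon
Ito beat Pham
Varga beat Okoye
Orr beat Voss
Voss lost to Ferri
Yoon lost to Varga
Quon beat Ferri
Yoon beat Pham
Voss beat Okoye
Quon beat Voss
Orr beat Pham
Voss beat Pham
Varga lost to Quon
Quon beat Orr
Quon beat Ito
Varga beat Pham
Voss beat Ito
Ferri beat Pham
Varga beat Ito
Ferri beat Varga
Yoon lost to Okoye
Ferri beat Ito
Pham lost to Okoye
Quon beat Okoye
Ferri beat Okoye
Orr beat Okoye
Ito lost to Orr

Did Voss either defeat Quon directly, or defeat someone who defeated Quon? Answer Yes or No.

Voss did not beat Quon directly.
Voss beat Okoye, Ito, Varga, Pham, Yoon, but each of them lost to Quon. No two-step path.

No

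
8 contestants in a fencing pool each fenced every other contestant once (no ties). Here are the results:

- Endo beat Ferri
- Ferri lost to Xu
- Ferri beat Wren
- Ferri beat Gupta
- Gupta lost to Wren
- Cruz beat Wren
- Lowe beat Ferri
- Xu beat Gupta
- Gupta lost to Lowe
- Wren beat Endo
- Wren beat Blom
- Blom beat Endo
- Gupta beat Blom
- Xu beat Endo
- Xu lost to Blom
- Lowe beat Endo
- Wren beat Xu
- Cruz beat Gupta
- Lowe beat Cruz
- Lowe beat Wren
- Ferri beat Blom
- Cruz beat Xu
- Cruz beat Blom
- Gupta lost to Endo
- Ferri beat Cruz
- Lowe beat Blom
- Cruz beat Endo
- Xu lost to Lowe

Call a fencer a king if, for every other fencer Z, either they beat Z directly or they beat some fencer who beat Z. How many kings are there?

1

Cruz cannot reach Lowe in two steps.
Wren cannot reach Cruz, Lowe in two steps.
Endo cannot reach Lowe, Xu in two steps.
Blom cannot reach Cruz, Wren, Lowe in two steps.
Lowe reaches everyone (king).
Xu cannot reach Lowe in two steps.
Gupta cannot reach Cruz, Wren, Lowe, Ferri in two steps.
Ferri cannot reach Lowe in two steps.
Kings: Lowe — 1.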